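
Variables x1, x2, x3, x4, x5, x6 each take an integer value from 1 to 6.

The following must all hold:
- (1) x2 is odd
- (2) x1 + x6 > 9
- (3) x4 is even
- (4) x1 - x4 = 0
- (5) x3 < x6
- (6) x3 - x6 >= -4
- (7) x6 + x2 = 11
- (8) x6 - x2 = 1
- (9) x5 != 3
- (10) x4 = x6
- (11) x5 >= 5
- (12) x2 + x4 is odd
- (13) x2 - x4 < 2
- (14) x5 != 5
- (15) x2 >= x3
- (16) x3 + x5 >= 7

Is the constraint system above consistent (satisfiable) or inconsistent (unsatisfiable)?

Satisfiable

Take x1 = 6, x2 = 5, x3 = 3, x4 = 6, x5 = 6, x6 = 6. Then constraint 2: x1 + x6 = 12; constraint 4: x1 - x4 = 0; constraint 6: x3 - x6 = -3, and every other listed constraint is also met.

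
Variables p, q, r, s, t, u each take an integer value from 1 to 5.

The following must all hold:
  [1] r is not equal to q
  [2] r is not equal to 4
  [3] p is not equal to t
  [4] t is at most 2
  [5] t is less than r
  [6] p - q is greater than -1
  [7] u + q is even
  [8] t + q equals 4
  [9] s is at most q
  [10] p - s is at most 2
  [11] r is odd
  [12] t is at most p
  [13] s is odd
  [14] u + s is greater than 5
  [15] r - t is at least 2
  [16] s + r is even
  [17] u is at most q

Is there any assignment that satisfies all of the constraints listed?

Satisfiable

One satisfying assignment is p = 5, q = 3, r = 5, s = 3, t = 1, u = 3.
For the less obvious constraints — constraint 6: p - q = 2; constraint 8: t + q = 4; constraint 10: p - s = 2 — and the others hold by inspection.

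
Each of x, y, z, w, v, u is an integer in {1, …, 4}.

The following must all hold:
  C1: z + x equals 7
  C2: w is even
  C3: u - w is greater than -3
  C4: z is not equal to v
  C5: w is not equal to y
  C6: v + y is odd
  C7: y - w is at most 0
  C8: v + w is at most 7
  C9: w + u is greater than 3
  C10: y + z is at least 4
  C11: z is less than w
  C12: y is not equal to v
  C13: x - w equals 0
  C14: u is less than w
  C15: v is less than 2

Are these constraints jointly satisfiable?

One satisfying assignment is x = 4, y = 2, z = 3, w = 4, v = 1, u = 2.
For the less obvious constraints — constraint 1: z + x = 7; constraint 3: u - w = -2 — and the others hold by inspection.

Satisfiable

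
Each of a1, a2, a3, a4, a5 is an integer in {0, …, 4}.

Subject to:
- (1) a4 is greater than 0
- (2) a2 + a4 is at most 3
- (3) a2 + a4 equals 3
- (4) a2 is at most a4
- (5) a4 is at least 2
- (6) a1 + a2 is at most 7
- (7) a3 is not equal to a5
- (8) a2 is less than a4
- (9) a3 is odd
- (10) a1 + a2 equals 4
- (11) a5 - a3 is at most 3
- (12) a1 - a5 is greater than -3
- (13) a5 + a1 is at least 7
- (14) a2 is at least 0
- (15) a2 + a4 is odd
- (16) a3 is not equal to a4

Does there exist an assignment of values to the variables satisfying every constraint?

Satisfiable

Take a1 = 4, a2 = 0, a3 = 1, a4 = 3, a5 = 4. Then constraint 2: a2 + a4 = 3; constraint 3: a2 + a4 = 3, and every other listed constraint is also met.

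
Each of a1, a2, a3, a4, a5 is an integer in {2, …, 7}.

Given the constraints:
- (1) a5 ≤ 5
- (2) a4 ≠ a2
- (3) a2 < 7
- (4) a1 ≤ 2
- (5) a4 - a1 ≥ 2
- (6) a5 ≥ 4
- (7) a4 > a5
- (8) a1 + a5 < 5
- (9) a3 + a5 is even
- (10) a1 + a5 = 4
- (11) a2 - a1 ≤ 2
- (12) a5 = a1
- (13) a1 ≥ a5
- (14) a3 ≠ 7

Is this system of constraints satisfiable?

Unsatisfiable

From constraint 6: a5 ≥ 4. From constraints 4 and 13: a5 ≤ a1 and a1 ≤ 2, so a5 ≤ 2. But 2 < 4, so no value of a5 works.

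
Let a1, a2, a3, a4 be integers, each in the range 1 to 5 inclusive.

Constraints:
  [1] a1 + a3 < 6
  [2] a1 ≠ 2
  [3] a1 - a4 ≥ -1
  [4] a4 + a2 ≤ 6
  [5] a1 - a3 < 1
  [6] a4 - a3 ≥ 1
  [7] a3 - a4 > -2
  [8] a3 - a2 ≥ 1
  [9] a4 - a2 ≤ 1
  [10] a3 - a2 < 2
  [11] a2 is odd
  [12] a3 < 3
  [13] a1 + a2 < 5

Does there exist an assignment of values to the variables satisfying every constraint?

Unsatisfiable

Constraints 6, 8, and 9 give a2 − a4 ≥ -1, a4 − a3 ≥ 1, a3 − a2 ≥ 1.
Adding all 3 inequalities: the left sides telescope to 0, and the right sides sum to (-1) + 1 + 1 = 1. So 0 ≥ 1, which is false.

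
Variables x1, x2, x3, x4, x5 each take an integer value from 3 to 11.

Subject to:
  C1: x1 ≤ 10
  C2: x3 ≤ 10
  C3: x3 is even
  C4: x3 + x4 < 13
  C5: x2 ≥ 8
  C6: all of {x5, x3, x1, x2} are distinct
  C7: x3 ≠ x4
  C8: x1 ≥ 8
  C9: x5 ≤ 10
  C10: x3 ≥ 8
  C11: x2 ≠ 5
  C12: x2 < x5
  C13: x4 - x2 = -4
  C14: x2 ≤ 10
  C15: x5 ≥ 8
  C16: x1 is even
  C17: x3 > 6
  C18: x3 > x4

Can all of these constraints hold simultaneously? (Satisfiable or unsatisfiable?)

Unsatisfiable

Constraints 1, 2, 5, 8, 9, 10, 14, and 15 confine each of x5, x3, x1, x2 to the 3 values {8, …, 10}.
Constraint 6 requires all 4 of them to be distinct, but only 3 values are available — impossible by the pigeonhole principle.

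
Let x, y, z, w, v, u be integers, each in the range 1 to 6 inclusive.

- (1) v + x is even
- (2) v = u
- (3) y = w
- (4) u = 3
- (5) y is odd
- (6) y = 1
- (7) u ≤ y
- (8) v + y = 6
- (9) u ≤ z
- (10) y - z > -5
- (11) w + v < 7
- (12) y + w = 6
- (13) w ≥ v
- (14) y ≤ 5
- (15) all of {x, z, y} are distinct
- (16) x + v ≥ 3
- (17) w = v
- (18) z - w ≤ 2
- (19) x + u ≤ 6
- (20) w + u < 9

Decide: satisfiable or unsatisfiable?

Constraint 6 fixes y = 1 and constraint 4 fixes u = 3. Constraints 2, 3, and 17 give y = w = v = u, so y = u. But 1 ≠ 3 — contradiction.

Unsatisfiable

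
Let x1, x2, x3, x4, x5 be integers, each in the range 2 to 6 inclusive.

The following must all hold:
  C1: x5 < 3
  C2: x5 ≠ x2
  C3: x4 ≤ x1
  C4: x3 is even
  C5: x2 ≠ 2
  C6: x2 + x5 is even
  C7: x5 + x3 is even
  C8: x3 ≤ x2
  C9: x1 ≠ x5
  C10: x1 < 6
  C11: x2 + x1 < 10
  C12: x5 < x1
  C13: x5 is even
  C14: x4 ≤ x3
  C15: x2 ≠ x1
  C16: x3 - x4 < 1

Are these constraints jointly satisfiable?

Try x1 = 3, x2 = 6, x3 = 2, x4 = 2, x5 = 2.
Check constraint 11: x2 + x1 = 9; constraint 16: x3 - x4 = 0. The remaining constraints are straightforward to verify.

Satisfiable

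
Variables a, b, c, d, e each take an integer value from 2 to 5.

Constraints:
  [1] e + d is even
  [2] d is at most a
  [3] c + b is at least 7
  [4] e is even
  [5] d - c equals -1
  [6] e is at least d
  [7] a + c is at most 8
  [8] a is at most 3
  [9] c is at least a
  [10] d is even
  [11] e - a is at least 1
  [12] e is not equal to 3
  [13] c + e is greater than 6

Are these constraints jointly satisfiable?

One satisfying assignment is a = 3, b = 4, c = 3, d = 2, e = 4.
For the less obvious constraints — constraint 3: c + b = 7; constraint 5: d - c = -1 — and the others hold by inspection.

Satisfiable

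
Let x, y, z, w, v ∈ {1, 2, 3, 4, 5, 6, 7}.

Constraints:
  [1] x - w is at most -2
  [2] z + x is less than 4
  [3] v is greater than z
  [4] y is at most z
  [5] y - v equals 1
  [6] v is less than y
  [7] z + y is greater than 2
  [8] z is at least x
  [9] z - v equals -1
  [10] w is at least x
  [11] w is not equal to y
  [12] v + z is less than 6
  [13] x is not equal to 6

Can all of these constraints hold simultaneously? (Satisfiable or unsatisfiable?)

Constraints 3, 4, and 6 give z < v, v < y, y ≤ z. Chaining: z < v < y ≤ z, which forces z < z — impossible.

Unsatisfiable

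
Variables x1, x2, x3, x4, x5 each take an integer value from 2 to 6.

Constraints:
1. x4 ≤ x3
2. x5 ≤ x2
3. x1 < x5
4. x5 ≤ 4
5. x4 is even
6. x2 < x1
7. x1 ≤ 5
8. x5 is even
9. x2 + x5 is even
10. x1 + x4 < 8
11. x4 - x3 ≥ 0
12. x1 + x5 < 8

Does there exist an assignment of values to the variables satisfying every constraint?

Unsatisfiable

Constraints 2, 3, and 6 give x1 < x5, x5 ≤ x2, x2 < x1. Chaining: x1 < x5 ≤ x2 < x1, which forces x1 < x1 — impossible.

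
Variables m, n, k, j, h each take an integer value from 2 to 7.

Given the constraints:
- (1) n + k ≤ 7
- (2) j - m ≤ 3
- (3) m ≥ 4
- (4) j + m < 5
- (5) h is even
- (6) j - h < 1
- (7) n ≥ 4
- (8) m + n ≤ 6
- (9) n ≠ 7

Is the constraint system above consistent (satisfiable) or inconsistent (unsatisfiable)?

Unsatisfiable

From constraint 3: m ≥ 4. From constraint 7: n ≥ 4. Hence m + n ≥ 8. But constraint 8 requires m + n ≤ 6, and 6 < 8. Contradiction.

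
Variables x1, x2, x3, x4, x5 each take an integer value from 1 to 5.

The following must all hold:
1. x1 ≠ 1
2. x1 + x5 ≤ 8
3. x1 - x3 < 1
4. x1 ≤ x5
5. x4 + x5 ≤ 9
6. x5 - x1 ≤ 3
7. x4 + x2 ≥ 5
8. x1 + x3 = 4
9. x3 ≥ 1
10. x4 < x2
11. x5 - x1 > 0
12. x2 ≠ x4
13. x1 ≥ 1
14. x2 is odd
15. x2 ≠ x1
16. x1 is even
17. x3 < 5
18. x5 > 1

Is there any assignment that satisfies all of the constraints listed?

Take x1 = 2, x2 = 3, x3 = 2, x4 = 2, x5 = 5. Then constraint 2: x1 + x5 = 7; constraint 3: x1 - x3 = 0, and every other listed constraint is also met.

Satisfiable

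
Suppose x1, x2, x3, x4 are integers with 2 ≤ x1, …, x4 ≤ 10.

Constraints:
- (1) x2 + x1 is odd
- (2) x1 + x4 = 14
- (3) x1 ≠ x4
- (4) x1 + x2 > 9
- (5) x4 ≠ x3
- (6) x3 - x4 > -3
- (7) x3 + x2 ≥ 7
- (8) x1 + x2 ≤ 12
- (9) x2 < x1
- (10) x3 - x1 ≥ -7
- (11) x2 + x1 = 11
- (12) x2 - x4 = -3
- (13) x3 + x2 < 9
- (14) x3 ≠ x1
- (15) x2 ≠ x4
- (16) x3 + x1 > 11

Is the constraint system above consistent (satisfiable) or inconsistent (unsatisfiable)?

Satisfiable

Setting (x1, x2, x3, x4) = (8, 3, 4, 6) satisfies everything: constraint 2: x1 + x4 = 14; constraint 4: x1 + x2 = 11; constraint 6: x3 - x4 = -2, and the others follow.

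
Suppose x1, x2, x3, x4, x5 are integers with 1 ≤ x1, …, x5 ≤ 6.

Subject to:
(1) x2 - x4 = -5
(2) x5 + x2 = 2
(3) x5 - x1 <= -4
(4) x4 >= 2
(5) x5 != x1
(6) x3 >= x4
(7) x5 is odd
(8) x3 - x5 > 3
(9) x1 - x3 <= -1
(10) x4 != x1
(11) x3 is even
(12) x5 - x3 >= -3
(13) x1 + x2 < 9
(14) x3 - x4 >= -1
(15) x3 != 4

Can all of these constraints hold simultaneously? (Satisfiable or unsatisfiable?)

Unsatisfiable

Constraints 3, 9, and 12 give x1 − x5 ≥ 4, x5 − x3 ≥ -3, x3 − x1 ≥ 1.
Adding all 3 inequalities: the left sides telescope to 0, and the right sides sum to 4 + (-3) + 1 = 2. So 0 ≥ 2, which is false.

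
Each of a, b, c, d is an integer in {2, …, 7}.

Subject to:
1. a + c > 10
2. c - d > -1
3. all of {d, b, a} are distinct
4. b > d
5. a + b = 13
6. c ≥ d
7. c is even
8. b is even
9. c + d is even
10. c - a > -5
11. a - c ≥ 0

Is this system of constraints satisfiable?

Satisfiable

The assignment a = 7, b = 6, c = 4, d = 4 works:
  constraint 1 holds since a + c = 11.
  constraint 2 holds since c - d = 0.
  constraint 5 holds since a + b = 13.
The rest check out directly.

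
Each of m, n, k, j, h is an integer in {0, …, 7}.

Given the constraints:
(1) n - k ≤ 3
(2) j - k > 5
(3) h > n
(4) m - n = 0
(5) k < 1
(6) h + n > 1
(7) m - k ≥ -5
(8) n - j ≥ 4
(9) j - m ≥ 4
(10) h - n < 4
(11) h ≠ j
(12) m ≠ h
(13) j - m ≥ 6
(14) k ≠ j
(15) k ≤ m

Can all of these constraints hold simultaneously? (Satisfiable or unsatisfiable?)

Constraints 1, 7, 8, and 13 give j − m ≥ 6, m − k ≥ -5, k − n ≥ -3, n − j ≥ 4.
Adding all 4 inequalities: the left sides telescope to 0, and the right sides sum to 6 + (-5) + (-3) + 4 = 2. So 0 ≥ 2, which is false.

Unsatisfiable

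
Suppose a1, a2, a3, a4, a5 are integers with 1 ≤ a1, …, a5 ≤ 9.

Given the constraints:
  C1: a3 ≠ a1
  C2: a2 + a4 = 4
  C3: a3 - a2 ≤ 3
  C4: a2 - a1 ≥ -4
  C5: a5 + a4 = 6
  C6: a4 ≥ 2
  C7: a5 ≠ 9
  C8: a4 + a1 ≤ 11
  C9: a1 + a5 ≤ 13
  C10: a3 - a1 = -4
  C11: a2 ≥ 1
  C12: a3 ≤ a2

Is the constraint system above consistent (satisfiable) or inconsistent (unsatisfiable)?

Satisfiable

Setting (a1, a2, a3, a4, a5) = (6, 2, 2, 2, 4) satisfies everything: constraint 2: a2 + a4 = 4; constraint 3: a3 - a2 = 0, and the others follow.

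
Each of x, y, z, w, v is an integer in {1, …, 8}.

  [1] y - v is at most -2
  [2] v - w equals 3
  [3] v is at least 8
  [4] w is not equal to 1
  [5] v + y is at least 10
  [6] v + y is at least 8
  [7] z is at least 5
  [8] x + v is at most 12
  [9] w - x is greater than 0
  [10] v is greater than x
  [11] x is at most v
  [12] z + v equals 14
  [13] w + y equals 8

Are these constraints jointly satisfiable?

Satisfiable

Try x = 2, y = 3, z = 6, w = 5, v = 8.
Check constraint 1: y - v = -5; constraint 2: v - w = 3; constraint 5: v + y = 11. The remaining constraints are straightforward to verify.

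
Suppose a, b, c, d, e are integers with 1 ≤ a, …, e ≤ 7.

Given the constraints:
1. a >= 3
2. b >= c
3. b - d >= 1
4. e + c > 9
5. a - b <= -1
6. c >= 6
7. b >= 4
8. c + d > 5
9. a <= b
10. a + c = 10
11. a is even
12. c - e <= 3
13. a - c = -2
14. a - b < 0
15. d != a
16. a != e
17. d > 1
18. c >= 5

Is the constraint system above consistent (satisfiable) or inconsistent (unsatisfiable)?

The assignment a = 4, b = 6, c = 6, d = 2, e = 5 works:
  constraint 3 holds since b - d = 4.
  constraint 4 holds since e + c = 11.
The rest check out directly.

Satisfiable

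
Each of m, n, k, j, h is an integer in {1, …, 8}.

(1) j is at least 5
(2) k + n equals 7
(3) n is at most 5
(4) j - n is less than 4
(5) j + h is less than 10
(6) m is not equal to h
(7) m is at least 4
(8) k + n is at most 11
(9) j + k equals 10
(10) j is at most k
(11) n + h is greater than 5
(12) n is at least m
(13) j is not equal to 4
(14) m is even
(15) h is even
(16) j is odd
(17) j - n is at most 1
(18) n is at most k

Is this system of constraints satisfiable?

From constraints 1 and 10: k ≥ j ≥ 5. From constraints 7 and 12: n ≥ m ≥ 4. Hence k + n ≥ 9. But constraint 2 requires k + n = 7, and 7 < 9. Contradiction.

Unsatisfiable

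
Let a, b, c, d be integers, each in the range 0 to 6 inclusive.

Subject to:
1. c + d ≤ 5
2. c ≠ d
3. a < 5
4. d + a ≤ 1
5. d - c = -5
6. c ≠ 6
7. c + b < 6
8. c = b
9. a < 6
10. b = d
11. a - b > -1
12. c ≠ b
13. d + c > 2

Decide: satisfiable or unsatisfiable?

From constraints 8 and 10, c = b = d, so c = d. But constraint 2 says c ≠ d. Contradiction.

Unsatisfiable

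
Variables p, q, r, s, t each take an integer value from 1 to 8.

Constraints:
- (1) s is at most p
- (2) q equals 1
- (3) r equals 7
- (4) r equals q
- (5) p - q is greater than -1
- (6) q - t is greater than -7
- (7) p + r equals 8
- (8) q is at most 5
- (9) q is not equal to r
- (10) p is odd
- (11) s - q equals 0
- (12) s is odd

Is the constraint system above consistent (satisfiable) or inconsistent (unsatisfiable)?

Unsatisfiable

Constraint 3 fixes r = 7 and constraint 2 fixes q = 1, but constraint 4 requires r = q. Since 7 ≠ 1, contradiction.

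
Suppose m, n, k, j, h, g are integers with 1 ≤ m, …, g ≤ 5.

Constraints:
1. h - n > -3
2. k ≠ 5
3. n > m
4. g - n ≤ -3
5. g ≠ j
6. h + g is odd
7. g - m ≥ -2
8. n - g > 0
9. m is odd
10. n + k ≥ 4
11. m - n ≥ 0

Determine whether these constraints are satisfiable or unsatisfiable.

Constraints 4, 7, and 11 give n − g ≥ 3, g − m ≥ -2, m − n ≥ 0.
Adding all 3 inequalities: the left sides telescope to 0, and the right sides sum to 3 + (-2) + 0 = 1. So 0 ≥ 1, which is false.

Unsatisfiable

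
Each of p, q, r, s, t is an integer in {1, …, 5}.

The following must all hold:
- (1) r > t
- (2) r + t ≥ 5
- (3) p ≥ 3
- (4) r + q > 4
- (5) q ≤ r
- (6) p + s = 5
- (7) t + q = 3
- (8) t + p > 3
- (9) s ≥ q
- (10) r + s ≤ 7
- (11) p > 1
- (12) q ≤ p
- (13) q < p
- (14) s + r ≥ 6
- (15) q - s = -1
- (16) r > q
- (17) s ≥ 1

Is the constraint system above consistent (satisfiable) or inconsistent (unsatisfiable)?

Satisfiable

Setting (p, q, r, s, t) = (3, 1, 4, 2, 2) satisfies everything: constraint 2: r + t = 6; constraint 4: r + q = 5, and the others follow.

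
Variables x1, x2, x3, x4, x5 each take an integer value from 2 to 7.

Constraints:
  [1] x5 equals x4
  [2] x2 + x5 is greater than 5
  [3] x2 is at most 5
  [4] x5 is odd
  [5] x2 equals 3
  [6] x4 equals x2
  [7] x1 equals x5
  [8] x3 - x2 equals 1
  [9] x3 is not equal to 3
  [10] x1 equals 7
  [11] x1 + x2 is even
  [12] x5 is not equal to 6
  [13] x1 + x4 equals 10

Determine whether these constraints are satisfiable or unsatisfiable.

Constraint 10 fixes x1 = 7 and constraint 5 fixes x2 = 3. Constraints 1, 6, and 7 give x1 = x5 = x4 = x2, so x1 = x2. But 7 ≠ 3 — contradiction.

Unsatisfiable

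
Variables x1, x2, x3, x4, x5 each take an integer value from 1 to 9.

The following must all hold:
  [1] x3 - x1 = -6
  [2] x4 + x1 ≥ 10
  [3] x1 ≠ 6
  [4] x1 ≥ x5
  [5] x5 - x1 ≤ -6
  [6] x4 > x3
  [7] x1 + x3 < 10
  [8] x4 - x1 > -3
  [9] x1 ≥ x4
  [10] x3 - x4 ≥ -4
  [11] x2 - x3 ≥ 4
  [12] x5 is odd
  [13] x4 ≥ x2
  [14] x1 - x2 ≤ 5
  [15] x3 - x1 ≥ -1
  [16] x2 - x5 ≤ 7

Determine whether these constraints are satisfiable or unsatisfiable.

Unsatisfiable

Constraints 5, 11, 15, and 16 give x3 − x1 ≥ -1, x1 − x5 ≥ 6, x5 − x2 ≥ -7, x2 − x3 ≥ 4.
Adding all 4 inequalities: the left sides telescope to 0, and the right sides sum to (-1) + 6 + (-7) + 4 = 2. So 0 ≥ 2, which is false.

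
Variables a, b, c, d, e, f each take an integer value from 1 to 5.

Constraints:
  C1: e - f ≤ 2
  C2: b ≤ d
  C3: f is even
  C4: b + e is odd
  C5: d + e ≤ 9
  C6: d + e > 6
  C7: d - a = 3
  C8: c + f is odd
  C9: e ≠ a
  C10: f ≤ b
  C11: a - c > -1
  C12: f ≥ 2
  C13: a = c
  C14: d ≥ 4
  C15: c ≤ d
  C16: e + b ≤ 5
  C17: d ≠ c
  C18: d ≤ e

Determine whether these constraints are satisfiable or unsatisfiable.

Unsatisfiable

From constraints 14 and 18: e ≥ d ≥ 4. From constraints 10 and 12: b ≥ f ≥ 2. Hence e + b ≥ 6. But constraint 16 requires e + b ≤ 5, and 5 < 6. Contradiction.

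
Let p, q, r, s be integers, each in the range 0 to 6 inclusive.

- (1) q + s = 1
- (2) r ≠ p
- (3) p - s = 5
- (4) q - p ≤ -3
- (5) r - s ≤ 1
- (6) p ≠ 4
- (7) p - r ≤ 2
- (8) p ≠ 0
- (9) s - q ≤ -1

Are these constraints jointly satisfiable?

Constraints 4, 5, 7, and 9 give s − r ≥ -1, r − p ≥ -2, p − q ≥ 3, q − s ≥ 1.
Adding all 4 inequalities: the left sides telescope to 0, and the right sides sum to (-1) + (-2) + 3 + 1 = 1. So 0 ≥ 1, which is false.

Unsatisfiable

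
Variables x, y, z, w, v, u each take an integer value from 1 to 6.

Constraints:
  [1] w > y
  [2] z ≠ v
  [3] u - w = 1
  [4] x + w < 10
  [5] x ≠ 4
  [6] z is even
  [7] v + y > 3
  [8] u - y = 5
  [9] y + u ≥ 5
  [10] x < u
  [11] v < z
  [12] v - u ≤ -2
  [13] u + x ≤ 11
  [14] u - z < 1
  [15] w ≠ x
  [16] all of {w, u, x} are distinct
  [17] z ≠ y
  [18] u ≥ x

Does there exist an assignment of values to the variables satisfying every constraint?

Satisfiable

One satisfying assignment is x = 2, y = 1, z = 6, w = 5, v = 4, u = 6.
For the less obvious constraints — constraint 3: u - w = 1; constraint 4: x + w = 7; constraint 7: v + y = 5 — and the others hold by inspection.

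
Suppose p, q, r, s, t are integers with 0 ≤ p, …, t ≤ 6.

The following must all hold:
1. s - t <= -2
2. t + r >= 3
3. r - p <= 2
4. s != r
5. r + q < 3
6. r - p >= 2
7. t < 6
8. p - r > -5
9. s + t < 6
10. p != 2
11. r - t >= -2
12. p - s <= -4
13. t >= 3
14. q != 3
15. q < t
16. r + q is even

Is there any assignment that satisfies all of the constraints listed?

Constraints 1, 3, 11, and 12 give s − p ≥ 4, p − r ≥ -2, r − t ≥ -2, t − s ≥ 2.
Adding all 4 inequalities: the left sides telescope to 0, and the right sides sum to 4 + (-2) + (-2) + 2 = 2. So 0 ≥ 2, which is false.

Unsatisfiable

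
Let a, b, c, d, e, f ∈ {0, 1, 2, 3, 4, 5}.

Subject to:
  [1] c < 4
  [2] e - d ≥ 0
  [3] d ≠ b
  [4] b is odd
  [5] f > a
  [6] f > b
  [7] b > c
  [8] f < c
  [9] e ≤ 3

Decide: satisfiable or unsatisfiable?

Constraints 6, 7, and 8 give c < b, b < f, f < c. Chaining: c < b < f < c, which forces c < c — impossible.

Unsatisfiable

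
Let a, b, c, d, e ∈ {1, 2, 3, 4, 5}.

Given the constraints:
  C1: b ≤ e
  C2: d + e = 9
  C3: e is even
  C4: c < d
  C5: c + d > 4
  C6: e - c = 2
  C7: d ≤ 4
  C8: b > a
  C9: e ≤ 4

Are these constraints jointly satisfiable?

From constraint 7: d ≤ 4. From constraint 9: e ≤ 4. Hence d + e ≤ 8. But constraint 2 requires d + e = 9, and 9 > 8. Contradiction.

Unsatisfiable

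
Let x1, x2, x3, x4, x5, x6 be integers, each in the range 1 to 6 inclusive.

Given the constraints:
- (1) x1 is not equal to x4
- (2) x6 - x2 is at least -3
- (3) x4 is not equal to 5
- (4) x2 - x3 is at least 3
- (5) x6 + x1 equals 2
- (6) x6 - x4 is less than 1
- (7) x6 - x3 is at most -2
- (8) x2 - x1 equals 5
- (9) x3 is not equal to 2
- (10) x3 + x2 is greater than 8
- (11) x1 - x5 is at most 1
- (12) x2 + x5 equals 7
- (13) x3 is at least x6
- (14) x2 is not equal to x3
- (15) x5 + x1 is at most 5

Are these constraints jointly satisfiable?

Unsatisfiable

Constraints 2, 4, and 7 give x2 − x3 ≥ 3, x3 − x6 ≥ 2, x6 − x2 ≥ -3.
Adding all 3 inequalities: the left sides telescope to 0, and the right sides sum to 3 + 2 + (-3) = 2. So 0 ≥ 2, which is false.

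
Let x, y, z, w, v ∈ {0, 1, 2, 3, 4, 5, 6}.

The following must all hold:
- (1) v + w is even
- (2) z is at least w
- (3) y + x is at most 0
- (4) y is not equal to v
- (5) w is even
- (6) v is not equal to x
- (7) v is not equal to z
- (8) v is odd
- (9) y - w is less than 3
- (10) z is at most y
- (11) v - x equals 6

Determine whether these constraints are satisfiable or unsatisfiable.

Constraint 8 makes v odd and constraint 5 makes w even, so v + w must be odd. Constraint 1 says v + w is even — contradiction.

Unsatisfiable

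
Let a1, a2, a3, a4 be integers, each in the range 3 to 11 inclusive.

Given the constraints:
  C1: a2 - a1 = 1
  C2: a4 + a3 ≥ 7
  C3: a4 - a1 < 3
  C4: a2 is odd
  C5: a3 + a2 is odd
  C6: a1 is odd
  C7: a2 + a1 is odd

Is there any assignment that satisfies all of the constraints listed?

Unsatisfiable

Constraint 4 makes a2 odd and constraint 6 makes a1 odd, so a2 + a1 must be even. Constraint 7 says a2 + a1 is odd — contradiction.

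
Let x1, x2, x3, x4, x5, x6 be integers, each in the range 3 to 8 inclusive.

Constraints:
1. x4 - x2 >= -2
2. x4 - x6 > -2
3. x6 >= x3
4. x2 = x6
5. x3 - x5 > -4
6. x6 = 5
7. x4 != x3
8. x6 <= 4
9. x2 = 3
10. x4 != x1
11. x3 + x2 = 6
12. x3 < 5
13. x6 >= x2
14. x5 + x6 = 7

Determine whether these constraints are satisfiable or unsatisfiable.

Constraint 9 fixes x2 = 3 and constraint 6 fixes x6 = 5, but constraint 4 requires x2 = x6. Since 3 ≠ 5, contradiction.

Unsatisfiable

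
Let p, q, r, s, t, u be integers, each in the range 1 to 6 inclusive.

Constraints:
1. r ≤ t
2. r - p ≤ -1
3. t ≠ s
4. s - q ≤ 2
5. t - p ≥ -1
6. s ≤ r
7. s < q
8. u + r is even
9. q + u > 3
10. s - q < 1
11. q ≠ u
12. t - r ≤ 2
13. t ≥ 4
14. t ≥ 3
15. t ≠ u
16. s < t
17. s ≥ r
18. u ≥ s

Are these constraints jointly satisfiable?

Satisfiable

Try p = 3, q = 3, r = 2, s = 2, t = 4, u = 2.
Check constraint 2: r - p = -1; constraint 4: s - q = -1. The remaining constraints are straightforward to verify.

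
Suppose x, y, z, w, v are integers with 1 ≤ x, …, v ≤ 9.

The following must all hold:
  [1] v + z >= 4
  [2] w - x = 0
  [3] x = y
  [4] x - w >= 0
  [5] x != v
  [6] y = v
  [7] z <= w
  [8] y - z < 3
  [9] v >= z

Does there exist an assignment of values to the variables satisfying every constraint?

Unsatisfiable

From constraints 3 and 6, x = y = v, so x = v. But constraint 5 says x ≠ v. Contradiction.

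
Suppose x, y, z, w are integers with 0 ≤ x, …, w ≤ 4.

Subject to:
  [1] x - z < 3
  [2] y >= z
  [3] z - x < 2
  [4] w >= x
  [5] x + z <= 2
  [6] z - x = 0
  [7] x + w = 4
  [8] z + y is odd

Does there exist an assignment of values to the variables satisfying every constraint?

Take x = 0, y = 3, z = 0, w = 4. Then constraint 1: x - z = 0; constraint 3: z - x = 0, and every other listed constraint is also met.

Satisfiable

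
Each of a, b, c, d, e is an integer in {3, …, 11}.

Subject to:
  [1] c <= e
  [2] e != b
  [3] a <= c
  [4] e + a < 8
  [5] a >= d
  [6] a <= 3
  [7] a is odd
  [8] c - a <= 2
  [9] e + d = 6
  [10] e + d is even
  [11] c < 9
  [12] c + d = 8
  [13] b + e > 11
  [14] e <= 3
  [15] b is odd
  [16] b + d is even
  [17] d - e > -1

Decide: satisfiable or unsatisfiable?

Unsatisfiable

From constraints 1 and 14: c ≤ e ≤ 3. From constraints 5 and 6: d ≤ a ≤ 3. Hence c + d ≤ 6. But constraint 12 requires c + d = 8, and 8 > 6. Contradiction.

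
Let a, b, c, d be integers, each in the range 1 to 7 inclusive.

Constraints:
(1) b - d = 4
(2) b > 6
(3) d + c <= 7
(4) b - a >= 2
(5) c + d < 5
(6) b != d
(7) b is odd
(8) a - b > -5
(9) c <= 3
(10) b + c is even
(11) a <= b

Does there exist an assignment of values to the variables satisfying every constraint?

One satisfying assignment is a = 5, b = 7, c = 1, d = 3.
For the less obvious constraints — constraint 1: b - d = 4; constraint 3: d + c = 4 — and the others hold by inspection.

Satisfiable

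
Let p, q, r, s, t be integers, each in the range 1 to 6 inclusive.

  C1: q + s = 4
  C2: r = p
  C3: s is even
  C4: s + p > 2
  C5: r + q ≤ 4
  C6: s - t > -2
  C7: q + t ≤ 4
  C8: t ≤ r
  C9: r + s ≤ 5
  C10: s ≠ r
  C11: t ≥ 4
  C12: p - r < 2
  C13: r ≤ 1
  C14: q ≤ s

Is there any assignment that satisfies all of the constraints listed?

Unsatisfiable

From constraint 11: t ≥ 4. From constraints 8 and 13: t ≤ r and r ≤ 1, so t ≤ 1. But 1 < 4, so no value of t works.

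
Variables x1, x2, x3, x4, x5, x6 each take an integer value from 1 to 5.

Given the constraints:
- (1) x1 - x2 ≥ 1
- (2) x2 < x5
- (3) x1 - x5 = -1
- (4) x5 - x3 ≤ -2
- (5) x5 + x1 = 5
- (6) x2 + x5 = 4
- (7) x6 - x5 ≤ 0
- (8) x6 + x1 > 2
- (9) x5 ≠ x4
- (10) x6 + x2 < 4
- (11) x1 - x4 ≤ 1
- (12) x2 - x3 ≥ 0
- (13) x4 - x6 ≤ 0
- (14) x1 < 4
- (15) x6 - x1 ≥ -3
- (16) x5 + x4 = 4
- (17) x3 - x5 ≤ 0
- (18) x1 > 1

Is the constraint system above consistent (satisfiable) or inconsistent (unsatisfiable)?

Unsatisfiable

Constraints 1, 4, 7, 11, 12, and 13 give x3 − x5 ≥ 2, x5 − x6 ≥ 0, x6 − x4 ≥ 0, x4 − x1 ≥ -1, x1 − x2 ≥ 1, x2 − x3 ≥ 0.
Adding all 6 inequalities: the left sides telescope to 0, and the right sides sum to 2 + 0 + 0 + (-1) + 1 + 0 = 2. So 0 ≥ 2, which is false.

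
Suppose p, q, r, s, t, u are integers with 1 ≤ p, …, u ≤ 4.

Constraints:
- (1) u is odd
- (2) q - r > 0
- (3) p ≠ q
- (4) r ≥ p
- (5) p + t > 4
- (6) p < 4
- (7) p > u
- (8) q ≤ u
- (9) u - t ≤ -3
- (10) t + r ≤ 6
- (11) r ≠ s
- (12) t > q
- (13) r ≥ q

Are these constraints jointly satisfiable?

Unsatisfiable

Constraints 2, 4, 7, and 8 give r < q, q ≤ u, u < p, p ≤ r. Chaining: r < q ≤ u < p ≤ r, which forces r < r — impossible.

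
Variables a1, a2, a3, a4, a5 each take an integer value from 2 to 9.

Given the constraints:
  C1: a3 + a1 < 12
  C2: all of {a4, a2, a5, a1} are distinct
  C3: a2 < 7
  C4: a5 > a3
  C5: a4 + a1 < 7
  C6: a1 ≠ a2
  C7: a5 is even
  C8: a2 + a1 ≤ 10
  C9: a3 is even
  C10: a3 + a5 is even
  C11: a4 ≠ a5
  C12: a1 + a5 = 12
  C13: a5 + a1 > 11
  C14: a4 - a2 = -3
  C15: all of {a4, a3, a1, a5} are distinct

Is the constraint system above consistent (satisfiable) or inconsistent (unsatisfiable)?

Satisfiable

The assignment a1 = 4, a2 = 5, a3 = 6, a4 = 2, a5 = 8 works:
  constraint 1 holds since a3 + a1 = 10.
  constraint 5 holds since a4 + a1 = 6.
The rest check out directly.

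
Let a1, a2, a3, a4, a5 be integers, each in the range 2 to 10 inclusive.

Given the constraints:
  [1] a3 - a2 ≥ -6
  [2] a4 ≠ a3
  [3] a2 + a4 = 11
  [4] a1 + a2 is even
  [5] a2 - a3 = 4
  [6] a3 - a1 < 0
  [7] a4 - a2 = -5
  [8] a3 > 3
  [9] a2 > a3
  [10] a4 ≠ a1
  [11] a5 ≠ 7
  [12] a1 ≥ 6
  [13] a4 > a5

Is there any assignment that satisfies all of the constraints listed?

The assignment a1 = 6, a2 = 8, a3 = 4, a4 = 3, a5 = 2 works:
  constraint 1 holds since a3 - a2 = -4.
  constraint 3 holds since a2 + a4 = 11.
  constraint 5 holds since a2 - a3 = 4.
The rest check out directly.

Satisfiable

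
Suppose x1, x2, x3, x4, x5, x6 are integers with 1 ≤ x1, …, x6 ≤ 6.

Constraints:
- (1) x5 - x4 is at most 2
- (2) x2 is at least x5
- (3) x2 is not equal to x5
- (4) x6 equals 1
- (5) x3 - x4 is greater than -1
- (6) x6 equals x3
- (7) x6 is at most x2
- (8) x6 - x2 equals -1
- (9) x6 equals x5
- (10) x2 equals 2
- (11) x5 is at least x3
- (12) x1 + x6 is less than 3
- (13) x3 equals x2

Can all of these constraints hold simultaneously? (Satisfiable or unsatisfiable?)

Unsatisfiable

Constraint 4 fixes x6 = 1 and constraint 10 fixes x2 = 2. Constraints 6 and 13 give x6 = x3 = x2, so x6 = x2. But 1 ≠ 2 — contradiction.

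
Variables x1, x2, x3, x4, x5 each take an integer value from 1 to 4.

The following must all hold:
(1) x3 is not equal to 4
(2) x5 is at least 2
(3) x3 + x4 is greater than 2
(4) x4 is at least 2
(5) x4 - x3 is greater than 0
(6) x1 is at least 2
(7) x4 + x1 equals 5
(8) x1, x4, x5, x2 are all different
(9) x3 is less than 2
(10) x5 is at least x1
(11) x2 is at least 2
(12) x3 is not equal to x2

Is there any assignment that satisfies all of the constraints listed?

Unsatisfiable

Constraints 2, 4, 6, and 11 confine each of x1, x4, x5, x2 to the 3 values {2, …, 4} (the domain already gives each ≤ 4).
Constraint 8 requires all 4 of them to be distinct, but only 3 values are available — impossible by the pigeonhole principle.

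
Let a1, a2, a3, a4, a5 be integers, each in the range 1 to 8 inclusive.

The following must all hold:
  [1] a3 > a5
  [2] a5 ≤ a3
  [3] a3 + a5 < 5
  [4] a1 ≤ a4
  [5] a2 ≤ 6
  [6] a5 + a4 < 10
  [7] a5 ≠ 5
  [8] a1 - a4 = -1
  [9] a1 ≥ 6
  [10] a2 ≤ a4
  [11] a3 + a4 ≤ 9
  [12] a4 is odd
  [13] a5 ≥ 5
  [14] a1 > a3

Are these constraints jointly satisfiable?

From constraints 2 and 13: a3 ≥ a5 ≥ 5. From constraints 4 and 9: a4 ≥ a1 ≥ 6. Hence a3 + a4 ≥ 11. But constraint 11 requires a3 + a4 ≤ 9, and 9 < 11. Contradiction.

Unsatisfiable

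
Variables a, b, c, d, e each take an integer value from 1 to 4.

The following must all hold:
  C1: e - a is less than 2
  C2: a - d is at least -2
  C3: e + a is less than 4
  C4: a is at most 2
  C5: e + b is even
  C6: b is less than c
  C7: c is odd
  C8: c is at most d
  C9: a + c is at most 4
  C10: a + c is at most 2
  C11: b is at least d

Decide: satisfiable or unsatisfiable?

Unsatisfiable

Constraints 6, 8, and 11 give c ≤ d, d ≤ b, b < c. Chaining: c ≤ d ≤ b < c, which forces c < c — impossible.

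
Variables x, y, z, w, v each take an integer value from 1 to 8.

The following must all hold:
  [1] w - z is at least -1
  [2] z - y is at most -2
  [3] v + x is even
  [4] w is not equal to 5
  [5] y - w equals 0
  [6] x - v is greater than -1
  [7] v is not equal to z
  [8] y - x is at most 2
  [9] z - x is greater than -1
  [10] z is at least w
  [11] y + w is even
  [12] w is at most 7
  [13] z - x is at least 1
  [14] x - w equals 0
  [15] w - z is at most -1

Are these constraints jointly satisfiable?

Constraints 2, 8, and 13 give y − z ≥ 2, z − x ≥ 1, x − y ≥ -2.
Adding all 3 inequalities: the left sides telescope to 0, and the right sides sum to 2 + 1 + (-2) = 1. So 0 ≥ 1, which is false.

Unsatisfiable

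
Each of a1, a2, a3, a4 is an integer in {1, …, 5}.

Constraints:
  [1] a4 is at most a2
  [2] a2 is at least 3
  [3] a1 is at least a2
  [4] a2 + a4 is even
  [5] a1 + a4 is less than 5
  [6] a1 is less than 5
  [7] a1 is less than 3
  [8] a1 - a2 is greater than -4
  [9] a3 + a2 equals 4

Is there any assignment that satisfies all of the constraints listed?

From constraints 2 and 3: a1 ≥ a2 and a2 ≥ 3, so a1 ≥ 3. From constraint 7: a1 ≤ 2. But 2 < 3, so no value of a1 works.

Unsatisfiable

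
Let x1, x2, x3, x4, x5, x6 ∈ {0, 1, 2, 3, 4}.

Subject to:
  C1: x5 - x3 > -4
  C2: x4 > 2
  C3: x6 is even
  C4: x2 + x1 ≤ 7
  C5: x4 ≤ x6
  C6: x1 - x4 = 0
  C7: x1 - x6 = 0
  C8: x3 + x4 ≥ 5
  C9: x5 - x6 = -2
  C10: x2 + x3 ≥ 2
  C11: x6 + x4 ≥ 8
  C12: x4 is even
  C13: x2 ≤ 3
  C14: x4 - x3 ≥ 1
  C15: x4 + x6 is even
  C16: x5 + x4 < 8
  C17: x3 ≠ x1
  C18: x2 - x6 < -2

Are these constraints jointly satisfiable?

Satisfiable

The assignment x1 = 4, x2 = 1, x3 = 3, x4 = 4, x5 = 2, x6 = 4 works:
  constraint 1 holds since x5 - x3 = -1.
  constraint 4 holds since x2 + x1 = 5.
  constraint 6 holds since x1 - x4 = 0.
The rest check out directly.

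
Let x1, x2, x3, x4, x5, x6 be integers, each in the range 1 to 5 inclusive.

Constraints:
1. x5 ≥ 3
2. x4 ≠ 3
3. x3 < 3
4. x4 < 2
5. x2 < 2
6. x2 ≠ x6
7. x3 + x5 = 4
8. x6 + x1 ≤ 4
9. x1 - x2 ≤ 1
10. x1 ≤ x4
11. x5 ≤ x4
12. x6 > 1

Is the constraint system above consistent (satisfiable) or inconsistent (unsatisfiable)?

From constraints 1 and 11: x4 ≥ x5 and x5 ≥ 3, so x4 ≥ 3. From constraint 4: x4 ≤ 1. But 1 < 3, so no value of x4 works.

Unsatisfiable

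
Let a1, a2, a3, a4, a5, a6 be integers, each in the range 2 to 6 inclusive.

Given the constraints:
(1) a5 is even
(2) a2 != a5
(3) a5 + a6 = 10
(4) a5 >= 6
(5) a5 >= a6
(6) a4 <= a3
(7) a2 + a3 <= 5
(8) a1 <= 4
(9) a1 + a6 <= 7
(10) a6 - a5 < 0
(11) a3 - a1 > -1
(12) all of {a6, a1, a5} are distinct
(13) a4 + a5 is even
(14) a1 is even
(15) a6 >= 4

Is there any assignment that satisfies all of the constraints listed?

Setting (a1, a2, a3, a4, a5, a6) = (2, 3, 2, 2, 6, 4) satisfies everything: constraint 3: a5 + a6 = 10; constraint 7: a2 + a3 = 5; constraint 9: a1 + a6 = 6, and the others follow.

Satisfiable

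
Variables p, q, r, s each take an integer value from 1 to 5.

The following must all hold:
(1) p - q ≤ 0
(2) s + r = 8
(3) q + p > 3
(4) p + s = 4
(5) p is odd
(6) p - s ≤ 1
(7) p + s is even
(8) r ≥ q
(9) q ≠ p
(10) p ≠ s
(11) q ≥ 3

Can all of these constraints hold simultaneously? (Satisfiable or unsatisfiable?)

One satisfying assignment is p = 1, q = 3, r = 5, s = 3.
For the less obvious constraints — constraint 1: p - q = -2; constraint 2: s + r = 8; constraint 3: q + p = 4 — and the others hold by inspection.

Satisfiable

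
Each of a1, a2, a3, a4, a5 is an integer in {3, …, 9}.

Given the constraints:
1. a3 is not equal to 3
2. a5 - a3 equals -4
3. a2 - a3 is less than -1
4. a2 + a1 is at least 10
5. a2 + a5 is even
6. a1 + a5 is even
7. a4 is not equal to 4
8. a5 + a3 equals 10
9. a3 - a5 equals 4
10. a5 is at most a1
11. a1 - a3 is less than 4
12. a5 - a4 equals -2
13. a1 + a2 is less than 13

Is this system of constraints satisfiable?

Setting (a1, a2, a3, a4, a5) = (9, 3, 7, 5, 3) satisfies everything: constraint 2: a5 - a3 = -4; constraint 3: a2 - a3 = -4; constraint 4: a2 + a1 = 12, and the others follow.

Satisfiable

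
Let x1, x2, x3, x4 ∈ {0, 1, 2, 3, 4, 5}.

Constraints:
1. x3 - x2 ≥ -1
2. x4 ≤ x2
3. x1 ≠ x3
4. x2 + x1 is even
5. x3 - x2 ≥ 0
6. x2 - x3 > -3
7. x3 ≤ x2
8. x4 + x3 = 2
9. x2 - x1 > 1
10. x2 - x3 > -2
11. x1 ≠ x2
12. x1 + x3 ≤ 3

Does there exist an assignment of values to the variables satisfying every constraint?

Satisfiable

Take x1 = 0, x2 = 2, x3 = 2, x4 = 0. Then constraint 1: x3 - x2 = 0; constraint 5: x3 - x2 = 0, and every other listed constraint is also met.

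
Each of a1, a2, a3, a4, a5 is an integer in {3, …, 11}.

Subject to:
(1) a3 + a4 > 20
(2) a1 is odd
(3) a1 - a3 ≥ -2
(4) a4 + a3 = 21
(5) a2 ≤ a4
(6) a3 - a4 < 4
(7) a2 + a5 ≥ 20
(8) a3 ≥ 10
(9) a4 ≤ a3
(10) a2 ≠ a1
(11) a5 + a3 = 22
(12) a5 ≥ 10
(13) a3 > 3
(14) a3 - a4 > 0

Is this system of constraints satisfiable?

Satisfiable

The assignment a1 = 11, a2 = 9, a3 = 11, a4 = 10, a5 = 11 works:
  constraint 1 holds since a3 + a4 = 21.
  constraint 3 holds since a1 - a3 = 0.
  constraint 4 holds since a4 + a3 = 21.
The rest check out directly.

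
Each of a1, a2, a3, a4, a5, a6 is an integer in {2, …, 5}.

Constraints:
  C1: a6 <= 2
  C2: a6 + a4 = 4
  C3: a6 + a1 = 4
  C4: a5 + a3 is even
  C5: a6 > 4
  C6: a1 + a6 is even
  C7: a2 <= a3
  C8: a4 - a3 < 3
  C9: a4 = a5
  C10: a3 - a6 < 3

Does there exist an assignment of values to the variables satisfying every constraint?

Unsatisfiable

From constraint 5: a6 ≥ 5. From constraint 1: a6 ≤ 2. But 2 < 5, so no value of a6 works.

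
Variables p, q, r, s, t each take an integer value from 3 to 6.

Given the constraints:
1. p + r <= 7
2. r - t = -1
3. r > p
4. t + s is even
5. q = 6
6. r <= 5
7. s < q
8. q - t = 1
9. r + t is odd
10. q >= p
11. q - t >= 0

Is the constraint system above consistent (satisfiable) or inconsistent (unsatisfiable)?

The assignment p = 3, q = 6, r = 4, s = 3, t = 5 works:
  constraint 1 holds since p + r = 7.
  constraint 2 holds since r - t = -1.
The rest check out directly.

Satisfiable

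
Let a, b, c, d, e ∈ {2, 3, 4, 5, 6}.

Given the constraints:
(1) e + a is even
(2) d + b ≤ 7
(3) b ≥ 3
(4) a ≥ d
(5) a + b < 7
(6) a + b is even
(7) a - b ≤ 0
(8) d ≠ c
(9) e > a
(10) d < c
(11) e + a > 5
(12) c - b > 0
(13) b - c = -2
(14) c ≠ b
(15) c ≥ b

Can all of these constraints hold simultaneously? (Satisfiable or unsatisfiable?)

Satisfiable

Setting (a, b, c, d, e) = (3, 3, 5, 3, 5) satisfies everything: constraint 2: d + b = 6; constraint 5: a + b = 6; constraint 7: a - b = 0, and the others follow.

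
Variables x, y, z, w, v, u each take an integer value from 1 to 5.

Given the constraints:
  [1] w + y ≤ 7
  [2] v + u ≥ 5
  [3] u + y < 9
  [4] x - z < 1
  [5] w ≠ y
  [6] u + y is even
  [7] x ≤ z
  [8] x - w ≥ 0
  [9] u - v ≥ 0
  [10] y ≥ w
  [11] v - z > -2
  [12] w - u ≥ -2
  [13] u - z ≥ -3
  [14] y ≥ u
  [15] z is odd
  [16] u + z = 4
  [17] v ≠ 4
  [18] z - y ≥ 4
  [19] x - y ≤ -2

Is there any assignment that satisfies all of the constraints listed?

Constraints 8, 12, 13, 18, and 19 give y − x ≥ 2, x − w ≥ 0, w − u ≥ -2, u − z ≥ -3, z − y ≥ 4.
Adding all 5 inequalities: the left sides telescope to 0, and the right sides sum to 2 + 0 + (-2) + (-3) + 4 = 1. So 0 ≥ 1, which is false.

Unsatisfiable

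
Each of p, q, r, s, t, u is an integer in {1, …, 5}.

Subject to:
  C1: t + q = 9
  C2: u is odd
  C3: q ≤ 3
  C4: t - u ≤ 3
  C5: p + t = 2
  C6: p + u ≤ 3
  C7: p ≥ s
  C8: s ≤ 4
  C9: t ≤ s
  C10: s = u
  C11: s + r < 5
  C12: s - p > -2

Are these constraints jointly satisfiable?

From constraints 8 and 9: t ≤ s ≤ 4. From constraint 3: q ≤ 3. Hence t + q ≤ 7. But constraint 1 requires t + q = 9, and 9 > 7. Contradiction.

Unsatisfiable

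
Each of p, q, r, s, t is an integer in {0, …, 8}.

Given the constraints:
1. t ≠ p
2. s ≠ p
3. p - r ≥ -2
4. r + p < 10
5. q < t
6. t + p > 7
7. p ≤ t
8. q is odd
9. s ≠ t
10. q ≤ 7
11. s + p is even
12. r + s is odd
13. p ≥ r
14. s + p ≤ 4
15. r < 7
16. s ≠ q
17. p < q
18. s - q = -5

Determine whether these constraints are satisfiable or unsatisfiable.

Try p = 4, q = 5, r = 3, s = 0, t = 6.
Check constraint 3: p - r = 1; constraint 4: r + p = 7; constraint 6: t + p = 10. The remaining constraints are straightforward to verify.

Satisfiable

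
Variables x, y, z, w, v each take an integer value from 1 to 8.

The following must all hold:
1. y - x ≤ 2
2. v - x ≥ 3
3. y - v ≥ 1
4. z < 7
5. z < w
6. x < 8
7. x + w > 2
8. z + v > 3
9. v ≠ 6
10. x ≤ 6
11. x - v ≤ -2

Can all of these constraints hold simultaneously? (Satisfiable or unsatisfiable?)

Unsatisfiable

Constraints 1, 2, and 3 give v − x ≥ 3, x − y ≥ -2, y − v ≥ 1.
Adding all 3 inequalities: the left sides telescope to 0, and the right sides sum to 3 + (-2) + 1 = 2. So 0 ≥ 2, which is false.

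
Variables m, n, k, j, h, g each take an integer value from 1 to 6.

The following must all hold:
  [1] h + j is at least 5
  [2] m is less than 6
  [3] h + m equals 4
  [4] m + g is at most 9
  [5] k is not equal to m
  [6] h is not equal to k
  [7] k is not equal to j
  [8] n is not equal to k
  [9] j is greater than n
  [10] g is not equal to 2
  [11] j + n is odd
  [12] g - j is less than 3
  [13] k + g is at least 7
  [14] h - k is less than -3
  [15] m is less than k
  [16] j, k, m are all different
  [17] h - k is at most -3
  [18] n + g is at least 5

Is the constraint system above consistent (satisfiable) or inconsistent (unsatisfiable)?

Try m = 2, n = 3, k = 6, j = 4, h = 2, g = 4.
Check constraint 1: h + j = 6; constraint 3: h + m = 4. The remaining constraints are straightforward to verify.

Satisfiable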